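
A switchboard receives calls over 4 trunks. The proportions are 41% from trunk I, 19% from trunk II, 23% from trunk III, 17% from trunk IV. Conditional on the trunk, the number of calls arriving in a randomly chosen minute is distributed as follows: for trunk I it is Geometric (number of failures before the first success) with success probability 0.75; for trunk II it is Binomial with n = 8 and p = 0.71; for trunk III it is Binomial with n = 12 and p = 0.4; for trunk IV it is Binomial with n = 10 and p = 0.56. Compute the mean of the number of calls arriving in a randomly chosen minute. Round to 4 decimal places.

3.2719

Component means — I: 0.333333; II: 5.68; III: 4.8; IV: 5.6.
E[X] = 0.41·0.333333 + 0.19·5.68 + 0.23·4.8 + 0.17·5.6 = 3.27187.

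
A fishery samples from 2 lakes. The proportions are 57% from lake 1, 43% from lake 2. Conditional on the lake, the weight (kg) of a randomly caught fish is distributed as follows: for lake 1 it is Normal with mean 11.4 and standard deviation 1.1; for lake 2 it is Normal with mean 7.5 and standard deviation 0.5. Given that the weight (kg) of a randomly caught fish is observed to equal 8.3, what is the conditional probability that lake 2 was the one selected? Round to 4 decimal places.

Likelihoods f(8.3 | ·): 1: 0.00683757; 2: 0.221842.
Posterior ∝ prior × likelihood. Numerator for 2: 0.43·0.221842 = 0.0953919.
Normalizing constant: 0.57·0.00683757 + 0.43·0.221842 = 0.0992893.
P(2 | observation) = 0.0953919 / 0.0992893 = 0.960747.

0.9607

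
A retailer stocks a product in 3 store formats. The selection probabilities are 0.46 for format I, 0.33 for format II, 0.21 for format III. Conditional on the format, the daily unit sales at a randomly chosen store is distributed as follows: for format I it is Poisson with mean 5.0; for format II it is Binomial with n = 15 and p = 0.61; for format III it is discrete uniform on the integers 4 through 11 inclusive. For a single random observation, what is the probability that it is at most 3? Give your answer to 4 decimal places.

Conditional on each format, P(X ≤ 3): I: 0.265026; II: 0.00148535; III: 0.
By total probability, P(X ≤ 3) = 0.46·0.265026 + 0.33·0.00148535 + 0.21·0 = 0.122402.

0.1224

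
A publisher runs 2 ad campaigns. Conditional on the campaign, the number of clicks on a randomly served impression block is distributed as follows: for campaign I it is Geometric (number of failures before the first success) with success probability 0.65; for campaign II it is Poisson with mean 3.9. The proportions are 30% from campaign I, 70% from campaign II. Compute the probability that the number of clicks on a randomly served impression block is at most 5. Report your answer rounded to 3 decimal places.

0.860

Conditional on each campaign, P(X ≤ 5): I: 0.998162; II: 0.800558.
By total probability, P(X ≤ 5) = 0.3·0.998162 + 0.7·0.800558 = 0.859839.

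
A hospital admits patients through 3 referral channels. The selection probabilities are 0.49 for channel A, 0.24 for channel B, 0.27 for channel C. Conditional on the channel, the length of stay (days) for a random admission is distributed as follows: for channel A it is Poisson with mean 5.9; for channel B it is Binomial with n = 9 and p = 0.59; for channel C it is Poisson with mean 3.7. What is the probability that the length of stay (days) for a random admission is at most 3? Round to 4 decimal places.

Conditional on each channel, P(X ≤ 3): A: 0.160353; B: 0.110921; C: 0.494153.
By total probability, P(X ≤ 3) = 0.49·0.160353 + 0.24·0.110921 + 0.27·0.494153 = 0.238615.

0.2386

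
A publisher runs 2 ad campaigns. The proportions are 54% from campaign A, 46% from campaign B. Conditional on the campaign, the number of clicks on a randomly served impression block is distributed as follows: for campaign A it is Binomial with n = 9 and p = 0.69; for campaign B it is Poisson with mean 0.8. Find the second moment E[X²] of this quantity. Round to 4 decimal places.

22.5266

For each component E[X²] = Var + (mean)², giving A: 40.4892; B: 1.44.
Overall E[X²] = 0.54·40.4892 + 0.46·1.44 = 22.5266.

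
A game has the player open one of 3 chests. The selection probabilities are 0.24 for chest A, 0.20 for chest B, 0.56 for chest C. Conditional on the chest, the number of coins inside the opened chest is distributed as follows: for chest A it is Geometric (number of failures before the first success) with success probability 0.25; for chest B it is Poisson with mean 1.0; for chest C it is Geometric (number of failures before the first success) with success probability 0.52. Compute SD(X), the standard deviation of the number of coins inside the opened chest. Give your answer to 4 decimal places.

2.2015

Per component, A: μ=3, E[X²]=21; B: μ=1, E[X²]=2; C: μ=0.923077, E[X²]=2.62722.
E[X] = 0.24·3 + 0.2·1 + 0.56·0.923077 = 1.43692.
E[X²] = 0.24·21 + 0.2·2 + 0.56·2.62722 = 6.91124.
Var(X) = E[X²] − (E[X])² = 6.91124 − 2.06475 = 4.84649.
SD(X) = √4.84649 = 2.20148.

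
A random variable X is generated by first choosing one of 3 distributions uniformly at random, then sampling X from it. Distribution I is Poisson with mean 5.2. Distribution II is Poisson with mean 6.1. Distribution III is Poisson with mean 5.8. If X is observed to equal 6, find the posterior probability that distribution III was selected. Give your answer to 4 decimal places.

0.3391

Likelihoods P(X=6 | ·): I: 0.15148; II: 0.160491; III: 0.160076.
Posterior ∝ prior × likelihood. Numerator for III: 0.333333·0.160076 = 0.0533588.
Normalizing constant: 0.333333·0.15148 + 0.333333·0.160491 + 0.333333·0.160076 = 0.157349.
P(III | observation) = 0.0533588 / 0.157349 = 0.339111.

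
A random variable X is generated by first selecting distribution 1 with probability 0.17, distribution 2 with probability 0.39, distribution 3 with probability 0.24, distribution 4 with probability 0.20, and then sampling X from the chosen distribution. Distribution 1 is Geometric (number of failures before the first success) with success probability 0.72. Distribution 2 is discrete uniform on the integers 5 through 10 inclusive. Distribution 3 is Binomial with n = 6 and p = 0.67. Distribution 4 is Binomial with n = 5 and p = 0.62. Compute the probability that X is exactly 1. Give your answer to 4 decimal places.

0.0510

Conditional on each component, P(X = 1): 1: 0.2016; 2: 0; 3: 0.0157324; 4: 0.0646392.
By total probability, P(X = 1) = 0.17·0.2016 + 0.39·0 + 0.24·0.0157324 + 0.2·0.0646392 = 0.0509756.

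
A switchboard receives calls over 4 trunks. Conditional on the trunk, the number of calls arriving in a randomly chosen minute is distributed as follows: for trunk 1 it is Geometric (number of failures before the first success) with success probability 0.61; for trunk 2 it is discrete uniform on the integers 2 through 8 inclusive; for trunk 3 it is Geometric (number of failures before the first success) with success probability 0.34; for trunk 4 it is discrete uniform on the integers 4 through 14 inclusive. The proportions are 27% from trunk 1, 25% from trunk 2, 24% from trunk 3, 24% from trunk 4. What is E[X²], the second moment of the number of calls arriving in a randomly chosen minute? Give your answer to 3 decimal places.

31.758

For each component E[X²] = Var + (mean)², giving 1: 1.45687; 2: 29; 3: 9.47751; 4: 91.
Overall E[X²] = 0.27·1.45687 + 0.25·29 + 0.24·9.47751 + 0.24·91 = 31.758.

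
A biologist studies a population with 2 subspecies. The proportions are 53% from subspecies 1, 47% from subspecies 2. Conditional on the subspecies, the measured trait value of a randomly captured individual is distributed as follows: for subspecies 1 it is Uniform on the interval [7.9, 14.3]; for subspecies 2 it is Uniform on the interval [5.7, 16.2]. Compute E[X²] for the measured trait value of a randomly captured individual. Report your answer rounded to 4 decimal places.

127.7827

For each component E[X²] = Var + (mean)², giving 1: 126.623; 2: 129.09.
Overall E[X²] = 0.53·126.623 + 0.47·129.09 = 127.783.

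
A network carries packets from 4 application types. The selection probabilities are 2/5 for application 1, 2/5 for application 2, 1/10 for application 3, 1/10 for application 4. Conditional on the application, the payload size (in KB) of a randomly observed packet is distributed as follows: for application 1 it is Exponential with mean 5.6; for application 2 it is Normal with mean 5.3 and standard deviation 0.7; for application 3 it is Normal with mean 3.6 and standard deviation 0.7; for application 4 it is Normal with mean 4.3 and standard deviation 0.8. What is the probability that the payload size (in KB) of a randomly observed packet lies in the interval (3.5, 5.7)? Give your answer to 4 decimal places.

0.4897

Conditional on each application, P(3.5 < X < 5.7): 1: 0.173893; 2: 0.711081; 3: 0.555449; 4: 0.801286.
By total probability, P(3.5 < X < 5.7) = 0.4·0.173893 + 0.4·0.711081 + 0.1·0.555449 + 0.1·0.801286 = 0.489663.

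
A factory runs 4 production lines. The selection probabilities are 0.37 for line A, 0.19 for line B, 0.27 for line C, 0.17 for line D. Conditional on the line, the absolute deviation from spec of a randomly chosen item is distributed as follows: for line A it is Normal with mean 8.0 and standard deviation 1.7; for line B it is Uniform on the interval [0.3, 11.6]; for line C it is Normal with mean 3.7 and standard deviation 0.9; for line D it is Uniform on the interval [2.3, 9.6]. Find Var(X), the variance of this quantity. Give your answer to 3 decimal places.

6.964

Per component, A: μ=8, E[X²]=66.89; B: μ=5.95, E[X²]=46.0433; C: μ=3.7, E[X²]=14.5; D: μ=5.95, E[X²]=39.8433.
E[X] = 0.37·8 + 0.19·5.95 + 0.27·3.7 + 0.17·5.95 = 6.101.
E[X²] = 0.37·66.89 + 0.19·46.0433 + 0.27·14.5 + 0.17·39.8433 = 44.1859.
Var(X) = E[X²] − (E[X])² = 44.1859 − 37.2222 = 6.9637.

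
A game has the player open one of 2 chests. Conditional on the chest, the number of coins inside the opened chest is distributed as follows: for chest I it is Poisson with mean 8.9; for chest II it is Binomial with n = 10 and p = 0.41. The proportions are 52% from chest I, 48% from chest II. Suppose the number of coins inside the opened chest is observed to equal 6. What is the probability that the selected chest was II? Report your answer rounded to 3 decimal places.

0.542

Likelihoods P(X=6 | ·): I: 0.0941427; II: 0.120873.
Posterior ∝ prior × likelihood. Numerator for II: 0.48·0.120873 = 0.0580192.
Normalizing constant: 0.52·0.0941427 + 0.48·0.120873 = 0.106973.
P(II | observation) = 0.0580192 / 0.106973 = 0.54237.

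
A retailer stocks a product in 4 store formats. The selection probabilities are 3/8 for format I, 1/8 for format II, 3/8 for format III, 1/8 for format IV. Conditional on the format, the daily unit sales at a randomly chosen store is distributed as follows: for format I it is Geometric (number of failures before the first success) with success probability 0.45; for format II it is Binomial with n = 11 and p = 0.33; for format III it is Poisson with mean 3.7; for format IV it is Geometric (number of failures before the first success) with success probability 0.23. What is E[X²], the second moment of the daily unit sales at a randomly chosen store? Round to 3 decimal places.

13.272

For each component E[X²] = Var + (mean)², giving I: 4.20988; II: 15.609; III: 17.39; IV: 25.7637.
Overall E[X²] = 0.375·4.20988 + 0.125·15.609 + 0.375·17.39 + 0.125·25.7637 = 13.2715.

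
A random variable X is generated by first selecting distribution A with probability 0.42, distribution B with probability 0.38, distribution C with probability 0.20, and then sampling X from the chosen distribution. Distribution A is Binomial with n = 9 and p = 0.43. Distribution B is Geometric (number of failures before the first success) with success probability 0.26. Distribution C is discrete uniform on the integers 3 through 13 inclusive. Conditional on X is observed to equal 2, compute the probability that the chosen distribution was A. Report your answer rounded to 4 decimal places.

Likelihoods P(X=2 | ·): A: 0.130126; B: 0.142376; C: 0.
Posterior ∝ prior × likelihood. Numerator for A: 0.42·0.130126 = 0.0546528.
Normalizing constant: 0.42·0.130126 + 0.38·0.142376 + 0.2·0 = 0.108756.
P(A | observation) = 0.0546528 / 0.108756 = 0.502528.

0.5025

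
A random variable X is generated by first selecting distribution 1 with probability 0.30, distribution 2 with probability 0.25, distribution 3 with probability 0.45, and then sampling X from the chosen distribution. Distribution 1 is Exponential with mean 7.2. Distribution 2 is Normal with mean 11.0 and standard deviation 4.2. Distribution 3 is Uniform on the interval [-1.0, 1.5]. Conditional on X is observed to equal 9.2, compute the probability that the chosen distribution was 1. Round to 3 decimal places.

Likelihoods f(9.2 | ·): 1: 0.0387022; 2: 0.0866516; 3: 0.
Posterior ∝ prior × likelihood. Numerator for 1: 0.3·0.0387022 = 0.0116107.
Normalizing constant: 0.3·0.0387022 + 0.25·0.0866516 + 0.45·0 = 0.0332736.
P(1 | observation) = 0.0116107 / 0.0332736 = 0.348946.

0.349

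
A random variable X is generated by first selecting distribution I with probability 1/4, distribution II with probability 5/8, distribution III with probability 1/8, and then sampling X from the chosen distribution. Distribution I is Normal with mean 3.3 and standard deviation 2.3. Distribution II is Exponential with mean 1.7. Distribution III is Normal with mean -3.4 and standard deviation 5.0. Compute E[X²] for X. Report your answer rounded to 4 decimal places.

For each component E[X²] = Var + (mean)², giving I: 16.18; II: 5.78; III: 36.56.
Overall E[X²] = 0.25·16.18 + 0.625·5.78 + 0.125·36.56 = 12.2275.

12.2275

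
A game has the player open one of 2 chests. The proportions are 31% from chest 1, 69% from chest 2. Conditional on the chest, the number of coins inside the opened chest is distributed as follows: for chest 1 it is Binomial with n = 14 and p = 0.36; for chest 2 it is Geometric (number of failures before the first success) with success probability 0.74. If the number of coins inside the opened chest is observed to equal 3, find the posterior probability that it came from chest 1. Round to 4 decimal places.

Likelihoods P(X=3 | ·): 1: 0.125311; 2: 0.0130062.
Posterior ∝ prior × likelihood. Numerator for 1: 0.31·0.125311 = 0.0388464.
Normalizing constant: 0.31·0.125311 + 0.69·0.0130062 = 0.0478207.
P(1 | observation) = 0.0388464 / 0.0478207 = 0.812334.

0.8123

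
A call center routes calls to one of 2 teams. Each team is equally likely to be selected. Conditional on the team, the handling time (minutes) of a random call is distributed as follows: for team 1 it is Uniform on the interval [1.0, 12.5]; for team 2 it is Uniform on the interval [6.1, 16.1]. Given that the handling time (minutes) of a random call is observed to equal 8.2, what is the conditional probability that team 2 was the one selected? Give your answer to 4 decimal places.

0.5349

Likelihoods f(8.2 | ·): 1: 0.0869565; 2: 0.1.
Posterior ∝ prior × likelihood. Numerator for 2: 0.5·0.1 = 0.05.
Normalizing constant: 0.5·0.0869565 + 0.5·0.1 = 0.0934783.
P(2 | observation) = 0.05 / 0.0934783 = 0.534884.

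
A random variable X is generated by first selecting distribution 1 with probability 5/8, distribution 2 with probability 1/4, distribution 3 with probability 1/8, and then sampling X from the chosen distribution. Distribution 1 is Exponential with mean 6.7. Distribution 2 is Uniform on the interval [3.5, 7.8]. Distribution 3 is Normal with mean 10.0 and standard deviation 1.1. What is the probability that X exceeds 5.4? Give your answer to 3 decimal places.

Conditional on each component, P(X > 5.4): 1: 0.446654; 2: 0.55814; 3: 0.999986.
By total probability, P(X > 5.4) = 0.625·0.446654 + 0.25·0.55814 + 0.125·0.999986 = 0.543692.

0.544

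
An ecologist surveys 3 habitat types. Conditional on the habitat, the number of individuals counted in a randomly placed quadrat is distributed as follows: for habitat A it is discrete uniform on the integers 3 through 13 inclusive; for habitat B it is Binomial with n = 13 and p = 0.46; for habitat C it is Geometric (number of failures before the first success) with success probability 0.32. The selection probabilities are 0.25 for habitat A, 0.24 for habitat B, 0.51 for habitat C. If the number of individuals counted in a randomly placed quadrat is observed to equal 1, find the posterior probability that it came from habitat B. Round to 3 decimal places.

Likelihoods P(X=1 | ·): A: 0; B: 0.00367643; C: 0.2176.
Posterior ∝ prior × likelihood. Numerator for B: 0.24·0.00367643 = 0.000882343.
Normalizing constant: 0.25·0 + 0.24·0.00367643 + 0.51·0.2176 = 0.111858.
P(B | observation) = 0.000882343 / 0.111858 = 0.00788804.

0.008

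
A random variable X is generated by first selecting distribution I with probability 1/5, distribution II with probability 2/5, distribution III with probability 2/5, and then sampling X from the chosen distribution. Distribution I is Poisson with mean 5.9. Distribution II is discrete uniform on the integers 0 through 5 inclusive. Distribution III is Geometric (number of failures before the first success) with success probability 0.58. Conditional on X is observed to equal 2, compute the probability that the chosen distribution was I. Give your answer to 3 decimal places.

Likelihoods P(X=2 | ·): I: 0.04768; II: 0.166667; III: 0.102312.
Posterior ∝ prior × likelihood. Numerator for I: 0.2·0.04768 = 0.00953601.
Normalizing constant: 0.2·0.04768 + 0.4·0.166667 + 0.4·0.102312 = 0.117127.
P(I | observation) = 0.00953601 / 0.117127 = 0.0814156.

0.081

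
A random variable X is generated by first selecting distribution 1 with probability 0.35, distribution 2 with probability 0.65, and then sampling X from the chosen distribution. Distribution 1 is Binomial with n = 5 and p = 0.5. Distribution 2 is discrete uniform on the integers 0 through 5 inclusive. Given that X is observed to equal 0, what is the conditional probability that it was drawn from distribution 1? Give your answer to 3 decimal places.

Likelihoods P(X=0 | ·): 1: 0.03125; 2: 0.166667.
Posterior ∝ prior × likelihood. Numerator for 1: 0.35·0.03125 = 0.0109375.
Normalizing constant: 0.35·0.03125 + 0.65·0.166667 = 0.119271.
P(1 | observation) = 0.0109375 / 0.119271 = 0.0917031.

0.092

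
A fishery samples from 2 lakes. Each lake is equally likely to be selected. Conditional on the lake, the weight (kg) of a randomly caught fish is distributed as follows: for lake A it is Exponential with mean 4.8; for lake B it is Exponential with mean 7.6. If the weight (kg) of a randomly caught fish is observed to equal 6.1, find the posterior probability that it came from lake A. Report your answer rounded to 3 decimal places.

Likelihoods f(6.1 | ·): A: 0.0584579; B: 0.0589669.
Posterior ∝ prior × likelihood. Numerator for A: 0.5·0.0584579 = 0.0292289.
Normalizing constant: 0.5·0.0584579 + 0.5·0.0589669 = 0.0587124.
P(A | observation) = 0.0292289 / 0.0587124 = 0.497833.

0.498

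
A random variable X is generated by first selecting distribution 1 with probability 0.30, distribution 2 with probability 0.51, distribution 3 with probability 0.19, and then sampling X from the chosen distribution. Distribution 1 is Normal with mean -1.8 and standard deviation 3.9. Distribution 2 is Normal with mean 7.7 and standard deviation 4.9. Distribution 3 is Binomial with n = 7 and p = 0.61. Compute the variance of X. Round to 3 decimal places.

Per component, 1: μ=-1.8, E[X²]=18.45; 2: μ=7.7, E[X²]=83.3; 3: μ=4.27, E[X²]=19.8982.
E[X] = 0.3·-1.8 + 0.51·7.7 + 0.19·4.27 = 4.1983.
E[X²] = 0.3·18.45 + 0.51·83.3 + 0.19·19.8982 = 51.7987.
Var(X) = E[X²] − (E[X])² = 51.7987 − 17.6257 = 34.1729.

34.173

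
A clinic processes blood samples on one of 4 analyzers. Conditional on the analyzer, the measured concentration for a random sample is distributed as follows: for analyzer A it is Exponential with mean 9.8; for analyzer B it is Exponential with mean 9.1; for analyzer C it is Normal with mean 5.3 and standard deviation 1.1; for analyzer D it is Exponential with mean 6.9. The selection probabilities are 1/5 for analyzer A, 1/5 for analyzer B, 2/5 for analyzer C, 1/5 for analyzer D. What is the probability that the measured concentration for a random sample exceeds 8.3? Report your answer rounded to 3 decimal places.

Conditional on each analyzer, P(X > 8.3): A: 0.428725; B: 0.401685; C: 0.00319301; D: 0.300322.
By total probability, P(X > 8.3) = 0.2·0.428725 + 0.2·0.401685 + 0.4·0.00319301 + 0.2·0.300322 = 0.227424.

0.227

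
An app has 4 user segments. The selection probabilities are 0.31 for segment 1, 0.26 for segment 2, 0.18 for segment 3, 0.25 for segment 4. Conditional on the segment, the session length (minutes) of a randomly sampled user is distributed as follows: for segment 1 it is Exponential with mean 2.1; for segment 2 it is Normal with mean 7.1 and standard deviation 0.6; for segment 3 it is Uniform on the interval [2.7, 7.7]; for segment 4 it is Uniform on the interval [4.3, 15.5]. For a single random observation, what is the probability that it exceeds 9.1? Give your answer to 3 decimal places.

Conditional on each segment, P(X > 9.1): 1: 0.0131237; 2: 0.00042906; 3: 0; 4: 0.571429.
By total probability, P(X > 9.1) = 0.31·0.0131237 + 0.26·0.00042906 + 0.18·0 + 0.25·0.571429 = 0.147037.

0.147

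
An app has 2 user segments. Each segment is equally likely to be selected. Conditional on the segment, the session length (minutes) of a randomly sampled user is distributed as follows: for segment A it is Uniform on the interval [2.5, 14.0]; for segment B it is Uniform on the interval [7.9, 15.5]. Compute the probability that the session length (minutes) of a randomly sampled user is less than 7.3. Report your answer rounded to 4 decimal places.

Conditional on each segment, P(X < 7.3): A: 0.417391; B: 0.
By total probability, P(X < 7.3) = 0.5·0.417391 + 0.5·0 = 0.208696.

0.2087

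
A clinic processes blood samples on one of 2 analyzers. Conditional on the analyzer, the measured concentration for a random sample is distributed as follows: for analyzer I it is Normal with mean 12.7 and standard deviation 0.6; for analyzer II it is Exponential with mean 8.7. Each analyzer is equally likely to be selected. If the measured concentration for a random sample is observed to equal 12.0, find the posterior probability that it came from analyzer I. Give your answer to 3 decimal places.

0.921

Likelihoods f(12.0 | ·): I: 0.336664; II: 0.028937.
Posterior ∝ prior × likelihood. Numerator for I: 0.5·0.336664 = 0.168332.
Normalizing constant: 0.5·0.336664 + 0.5·0.028937 = 0.182801.
P(I | observation) = 0.168332 / 0.182801 = 0.920851.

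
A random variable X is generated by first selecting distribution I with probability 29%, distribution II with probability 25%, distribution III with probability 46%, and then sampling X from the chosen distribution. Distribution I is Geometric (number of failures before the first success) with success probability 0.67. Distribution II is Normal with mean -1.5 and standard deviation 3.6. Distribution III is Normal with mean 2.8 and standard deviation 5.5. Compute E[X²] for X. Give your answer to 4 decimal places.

21.6074

For each component E[X²] = Var + (mean)², giving I: 0.977723; II: 15.21; III: 38.09.
Overall E[X²] = 0.29·0.977723 + 0.25·15.21 + 0.46·38.09 = 21.6074.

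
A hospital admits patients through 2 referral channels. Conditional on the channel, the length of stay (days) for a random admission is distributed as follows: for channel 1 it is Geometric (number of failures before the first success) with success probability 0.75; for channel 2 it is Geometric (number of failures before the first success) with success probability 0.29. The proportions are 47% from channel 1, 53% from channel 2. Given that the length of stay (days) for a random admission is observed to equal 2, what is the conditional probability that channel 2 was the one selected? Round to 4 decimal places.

0.7786

Likelihoods P(X=2 | ·): 1: 0.046875; 2: 0.146189.
Posterior ∝ prior × likelihood. Numerator for 2: 0.53·0.146189 = 0.0774802.
Normalizing constant: 0.47·0.046875 + 0.53·0.146189 = 0.0995114.
P(2 | observation) = 0.0774802 / 0.0995114 = 0.778606.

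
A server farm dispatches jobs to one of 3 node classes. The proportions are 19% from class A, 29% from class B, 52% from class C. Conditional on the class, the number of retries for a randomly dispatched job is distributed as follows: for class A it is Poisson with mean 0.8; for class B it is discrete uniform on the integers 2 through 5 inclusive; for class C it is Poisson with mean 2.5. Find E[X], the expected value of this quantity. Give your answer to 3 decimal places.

2.467

Component means — A: 0.8; B: 3.5; C: 2.5.
E[X] = 0.19·0.8 + 0.29·3.5 + 0.52·2.5 = 2.467.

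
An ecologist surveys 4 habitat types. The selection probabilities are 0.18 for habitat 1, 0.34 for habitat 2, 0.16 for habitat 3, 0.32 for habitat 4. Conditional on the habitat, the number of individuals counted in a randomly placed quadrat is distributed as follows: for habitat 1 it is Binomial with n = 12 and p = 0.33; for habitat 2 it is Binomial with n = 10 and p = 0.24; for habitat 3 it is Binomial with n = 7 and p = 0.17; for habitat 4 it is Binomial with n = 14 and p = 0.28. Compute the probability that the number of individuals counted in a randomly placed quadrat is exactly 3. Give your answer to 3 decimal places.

0.203

Conditional on each habitat, P(X = 3): 1: 0.215099; 2: 0.242946; 3: 0.081607; 4: 0.215394.
By total probability, P(X = 3) = 0.18·0.215099 + 0.34·0.242946 + 0.16·0.081607 + 0.32·0.215394 = 0.203303.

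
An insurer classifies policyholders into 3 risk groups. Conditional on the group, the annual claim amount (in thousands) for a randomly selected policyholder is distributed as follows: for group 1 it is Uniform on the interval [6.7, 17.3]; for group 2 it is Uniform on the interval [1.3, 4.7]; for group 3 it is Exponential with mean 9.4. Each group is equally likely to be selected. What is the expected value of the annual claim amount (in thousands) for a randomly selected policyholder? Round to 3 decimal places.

Component means — 1: 12; 2: 3; 3: 9.4.
E[X] = 0.333333·12 + 0.333333·3 + 0.333333·9.4 = 8.13333.

8.133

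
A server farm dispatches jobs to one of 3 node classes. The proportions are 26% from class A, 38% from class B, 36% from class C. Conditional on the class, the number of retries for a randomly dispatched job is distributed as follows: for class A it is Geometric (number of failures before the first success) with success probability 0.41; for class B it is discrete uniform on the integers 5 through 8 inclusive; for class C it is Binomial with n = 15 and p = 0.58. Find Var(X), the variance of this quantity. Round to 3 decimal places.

10.830

Per component, A: μ=1.43902, E[X²]=5.58061; B: μ=6.5, E[X²]=43.5; C: μ=8.7, E[X²]=79.344.
E[X] = 0.26·1.43902 + 0.38·6.5 + 0.36·8.7 = 5.97615.
E[X²] = 0.26·5.58061 + 0.38·43.5 + 0.36·79.344 = 46.5448.
Var(X) = E[X²] − (E[X])² = 46.5448 − 35.7143 = 10.8305.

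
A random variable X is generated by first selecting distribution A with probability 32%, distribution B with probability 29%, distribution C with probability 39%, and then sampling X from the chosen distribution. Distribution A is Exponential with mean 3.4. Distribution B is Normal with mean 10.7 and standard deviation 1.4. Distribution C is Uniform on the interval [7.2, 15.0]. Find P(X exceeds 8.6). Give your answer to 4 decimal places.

Conditional on each component, P(X > 8.6): A: 0.0797059; B: 0.933193; C: 0.820513.
By total probability, P(X > 8.6) = 0.32·0.0797059 + 0.29·0.933193 + 0.39·0.820513 = 0.616132.

0.6161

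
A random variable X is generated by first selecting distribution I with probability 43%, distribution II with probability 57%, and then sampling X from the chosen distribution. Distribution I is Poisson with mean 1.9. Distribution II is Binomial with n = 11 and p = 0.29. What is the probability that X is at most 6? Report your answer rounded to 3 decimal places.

Conditional on each component, P(X ≤ 6): I: 0.996554; II: 0.982144.
By total probability, P(X ≤ 6) = 0.43·0.996554 + 0.57·0.982144 = 0.98834.

0.988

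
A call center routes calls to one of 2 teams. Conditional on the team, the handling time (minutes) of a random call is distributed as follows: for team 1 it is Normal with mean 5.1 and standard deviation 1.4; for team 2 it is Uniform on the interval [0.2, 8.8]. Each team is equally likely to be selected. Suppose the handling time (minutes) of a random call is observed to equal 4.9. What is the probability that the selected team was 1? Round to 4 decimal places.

0.7081

Likelihoods f(4.9 | ·): 1: 0.282066; 2: 0.116279.
Posterior ∝ prior × likelihood. Numerator for 1: 0.5·0.282066 = 0.141033.
Normalizing constant: 0.5·0.282066 + 0.5·0.116279 = 0.199172.
P(1 | observation) = 0.141033 / 0.199172 = 0.708094.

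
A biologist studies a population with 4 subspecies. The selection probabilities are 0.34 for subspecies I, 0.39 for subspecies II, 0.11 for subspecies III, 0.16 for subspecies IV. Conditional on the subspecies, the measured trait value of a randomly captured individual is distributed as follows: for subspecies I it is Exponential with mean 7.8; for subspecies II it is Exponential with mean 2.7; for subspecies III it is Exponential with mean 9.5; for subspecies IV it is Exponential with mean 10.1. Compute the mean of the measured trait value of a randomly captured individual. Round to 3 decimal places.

Component means — I: 7.8; II: 2.7; III: 9.5; IV: 10.1.
E[X] = 0.34·7.8 + 0.39·2.7 + 0.11·9.5 + 0.16·10.1 = 6.366.

6.366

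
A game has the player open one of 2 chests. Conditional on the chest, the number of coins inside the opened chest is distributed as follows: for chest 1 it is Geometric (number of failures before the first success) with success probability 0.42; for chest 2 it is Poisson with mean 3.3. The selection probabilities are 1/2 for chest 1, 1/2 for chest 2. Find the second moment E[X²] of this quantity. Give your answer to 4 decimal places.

For each component E[X²] = Var + (mean)², giving 1: 5.19501; 2: 14.19.
Overall E[X²] = 0.5·5.19501 + 0.5·14.19 = 9.69251.

9.6925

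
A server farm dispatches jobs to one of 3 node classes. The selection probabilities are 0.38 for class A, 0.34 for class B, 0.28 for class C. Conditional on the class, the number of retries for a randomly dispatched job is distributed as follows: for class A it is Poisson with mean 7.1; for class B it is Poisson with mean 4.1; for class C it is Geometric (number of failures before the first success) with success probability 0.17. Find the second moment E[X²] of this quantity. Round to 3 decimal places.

43.679

For each component E[X²] = Var + (mean)², giving A: 57.51; B: 20.91; C: 52.5571.
Overall E[X²] = 0.38·57.51 + 0.34·20.91 + 0.28·52.5571 = 43.6792.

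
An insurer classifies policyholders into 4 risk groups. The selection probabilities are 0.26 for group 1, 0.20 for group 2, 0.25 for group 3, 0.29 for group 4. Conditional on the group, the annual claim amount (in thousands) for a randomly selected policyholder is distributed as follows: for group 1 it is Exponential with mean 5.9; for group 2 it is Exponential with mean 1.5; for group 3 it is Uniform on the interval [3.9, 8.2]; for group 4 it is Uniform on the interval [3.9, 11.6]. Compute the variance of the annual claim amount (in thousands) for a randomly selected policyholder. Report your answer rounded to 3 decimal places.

Per component, 1: μ=5.9, E[X²]=69.62; 2: μ=1.5, E[X²]=4.5; 3: μ=6.05, E[X²]=38.1433; 4: μ=7.75, E[X²]=65.0033.
E[X] = 0.26·5.9 + 0.2·1.5 + 0.25·6.05 + 0.29·7.75 = 5.594.
E[X²] = 0.26·69.62 + 0.2·4.5 + 0.25·38.1433 + 0.29·65.0033 = 47.388.
Var(X) = E[X²] − (E[X])² = 47.388 − 31.2928 = 16.0952.

16.095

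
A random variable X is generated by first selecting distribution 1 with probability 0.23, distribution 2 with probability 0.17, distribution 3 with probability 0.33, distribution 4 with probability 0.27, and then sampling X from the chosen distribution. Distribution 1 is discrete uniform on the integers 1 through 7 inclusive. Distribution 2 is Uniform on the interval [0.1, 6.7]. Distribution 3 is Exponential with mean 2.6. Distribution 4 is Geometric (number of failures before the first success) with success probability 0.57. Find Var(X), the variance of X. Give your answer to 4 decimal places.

5.6029

Per component, 1: μ=4, E[X²]=20; 2: μ=3.4, E[X²]=15.19; 3: μ=2.6, E[X²]=13.52; 4: μ=0.754386, E[X²]=1.89258.
E[X] = 0.23·4 + 0.17·3.4 + 0.33·2.6 + 0.27·0.754386 = 2.55968.
E[X²] = 0.23·20 + 0.17·15.19 + 0.33·13.52 + 0.27·1.89258 = 12.1549.
Var(X) = E[X²] − (E[X])² = 12.1549 − 6.55198 = 5.60291.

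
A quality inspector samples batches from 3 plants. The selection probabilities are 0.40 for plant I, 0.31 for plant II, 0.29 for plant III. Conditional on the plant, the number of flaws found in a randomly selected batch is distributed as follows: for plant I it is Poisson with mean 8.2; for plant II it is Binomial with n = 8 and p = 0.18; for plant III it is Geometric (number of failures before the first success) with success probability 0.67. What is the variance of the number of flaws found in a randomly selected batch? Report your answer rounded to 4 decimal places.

16.4974

Per component, I: μ=8.2, E[X²]=75.44; II: μ=1.44, E[X²]=3.2544; III: μ=0.492537, E[X²]=0.977723.
E[X] = 0.4·8.2 + 0.31·1.44 + 0.29·0.492537 = 3.86924.
E[X²] = 0.4·75.44 + 0.31·3.2544 + 0.29·0.977723 = 31.4684.
Var(X) = E[X²] − (E[X])² = 31.4684 − 14.971 = 16.4974.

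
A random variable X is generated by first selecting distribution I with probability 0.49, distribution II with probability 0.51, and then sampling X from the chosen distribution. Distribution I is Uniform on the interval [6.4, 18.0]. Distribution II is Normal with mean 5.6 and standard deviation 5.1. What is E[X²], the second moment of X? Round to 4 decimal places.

For each component E[X²] = Var + (mean)², giving I: 160.053; II: 57.37.
Overall E[X²] = 0.49·160.053 + 0.51·57.37 = 107.685.

107.6848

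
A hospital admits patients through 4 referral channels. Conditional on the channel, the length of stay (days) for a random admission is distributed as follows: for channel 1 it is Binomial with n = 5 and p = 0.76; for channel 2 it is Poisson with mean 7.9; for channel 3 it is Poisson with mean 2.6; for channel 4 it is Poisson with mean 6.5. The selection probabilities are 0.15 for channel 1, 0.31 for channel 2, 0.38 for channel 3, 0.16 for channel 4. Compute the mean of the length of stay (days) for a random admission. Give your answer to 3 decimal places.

Component means — 1: 3.8; 2: 7.9; 3: 2.6; 4: 6.5.
E[X] = 0.15·3.8 + 0.31·7.9 + 0.38·2.6 + 0.16·6.5 = 5.047.

5.047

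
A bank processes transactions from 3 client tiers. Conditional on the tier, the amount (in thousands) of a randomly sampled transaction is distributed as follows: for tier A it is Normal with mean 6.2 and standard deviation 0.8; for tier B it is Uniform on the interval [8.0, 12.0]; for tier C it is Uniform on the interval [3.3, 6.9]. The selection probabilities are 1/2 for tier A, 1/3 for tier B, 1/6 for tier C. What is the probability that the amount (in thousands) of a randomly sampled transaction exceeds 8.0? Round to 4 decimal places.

Conditional on each tier, P(X > 8.0): A: 0.0122245; B: 1; C: 0.
By total probability, P(X > 8.0) = 0.5·0.0122245 + 0.333333·1 + 0.166667·0 = 0.339446.

0.3394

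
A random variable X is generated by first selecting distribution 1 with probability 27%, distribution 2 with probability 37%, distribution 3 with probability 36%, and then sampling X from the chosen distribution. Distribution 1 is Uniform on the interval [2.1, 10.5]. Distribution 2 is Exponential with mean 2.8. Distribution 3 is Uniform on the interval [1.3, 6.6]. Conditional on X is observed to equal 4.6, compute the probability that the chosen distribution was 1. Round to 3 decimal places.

0.256

Likelihoods f(4.6 | ·): 1: 0.119048; 2: 0.0690809; 3: 0.188679.
Posterior ∝ prior × likelihood. Numerator for 1: 0.27·0.119048 = 0.0321429.
Normalizing constant: 0.27·0.119048 + 0.37·0.0690809 + 0.36·0.188679 = 0.125627.
P(1 | observation) = 0.0321429 / 0.125627 = 0.255859.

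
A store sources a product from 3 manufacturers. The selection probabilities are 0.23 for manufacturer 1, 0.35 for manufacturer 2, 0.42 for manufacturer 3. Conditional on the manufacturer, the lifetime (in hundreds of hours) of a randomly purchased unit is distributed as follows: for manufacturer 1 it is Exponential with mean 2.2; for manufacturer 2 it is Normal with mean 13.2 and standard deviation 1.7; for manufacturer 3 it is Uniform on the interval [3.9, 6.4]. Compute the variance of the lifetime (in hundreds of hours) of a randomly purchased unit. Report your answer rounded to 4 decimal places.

Per component, 1: μ=2.2, E[X²]=9.68; 2: μ=13.2, E[X²]=177.13; 3: μ=5.15, E[X²]=27.0433.
E[X] = 0.23·2.2 + 0.35·13.2 + 0.42·5.15 = 7.289.
E[X²] = 0.23·9.68 + 0.35·177.13 + 0.42·27.0433 = 75.5801.
Var(X) = E[X²] − (E[X])² = 75.5801 − 53.1295 = 22.4506.

22.4506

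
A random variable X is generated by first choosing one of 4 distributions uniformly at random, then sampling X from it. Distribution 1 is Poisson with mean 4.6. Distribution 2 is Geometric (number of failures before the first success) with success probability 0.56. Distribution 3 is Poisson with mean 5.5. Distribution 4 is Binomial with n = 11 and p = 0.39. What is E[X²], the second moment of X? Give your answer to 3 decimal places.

For each component E[X²] = Var + (mean)², giving 1: 25.76; 2: 2.02041; 3: 35.75; 4: 21.021.
Overall E[X²] = 0.25·25.76 + 0.25·2.02041 + 0.25·35.75 + 0.25·21.021 = 21.1379.

21.138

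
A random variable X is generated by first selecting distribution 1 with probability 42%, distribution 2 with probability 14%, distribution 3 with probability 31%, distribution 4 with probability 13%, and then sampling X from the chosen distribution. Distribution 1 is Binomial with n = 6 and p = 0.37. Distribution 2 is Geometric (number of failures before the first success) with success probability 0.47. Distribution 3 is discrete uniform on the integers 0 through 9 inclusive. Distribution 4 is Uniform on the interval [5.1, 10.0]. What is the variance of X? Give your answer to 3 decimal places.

Per component, 1: μ=2.22, E[X²]=6.327; 2: μ=1.12766, E[X²]=3.67089; 3: μ=4.5, E[X²]=28.5; 4: μ=7.55, E[X²]=59.0033.
E[X] = 0.42·2.22 + 0.14·1.12766 + 0.31·4.5 + 0.13·7.55 = 3.46677.
E[X²] = 0.42·6.327 + 0.14·3.67089 + 0.31·28.5 + 0.13·59.0033 = 19.6767.
Var(X) = E[X²] − (E[X])² = 19.6767 − 12.0185 = 7.65819.

7.658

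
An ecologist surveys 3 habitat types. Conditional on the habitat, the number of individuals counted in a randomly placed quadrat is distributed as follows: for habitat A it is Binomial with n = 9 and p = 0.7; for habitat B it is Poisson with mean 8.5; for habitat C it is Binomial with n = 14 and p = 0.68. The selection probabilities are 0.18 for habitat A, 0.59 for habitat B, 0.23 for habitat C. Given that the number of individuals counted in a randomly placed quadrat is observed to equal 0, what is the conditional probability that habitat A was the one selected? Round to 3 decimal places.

0.029

Likelihoods P(X=0 | ·): A: 1.9683e-05; B: 0.000203468; C: 1.18059e-07.
Posterior ∝ prior × likelihood. Numerator for A: 0.18·1.9683e-05 = 3.54294e-06.
Normalizing constant: 0.18·1.9683e-05 + 0.59·0.000203468 + 0.23·1.18059e-07 = 0.000123616.
P(A | observation) = 3.54294e-06 / 0.000123616 = 0.0286608.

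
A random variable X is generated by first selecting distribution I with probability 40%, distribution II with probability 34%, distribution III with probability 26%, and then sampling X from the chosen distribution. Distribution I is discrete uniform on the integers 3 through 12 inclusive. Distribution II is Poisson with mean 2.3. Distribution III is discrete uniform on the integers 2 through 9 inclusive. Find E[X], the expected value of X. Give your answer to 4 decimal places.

Component means — I: 7.5; II: 2.3; III: 5.5.
E[X] = 0.4·7.5 + 0.34·2.3 + 0.26·5.5 = 5.212.

5.2120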